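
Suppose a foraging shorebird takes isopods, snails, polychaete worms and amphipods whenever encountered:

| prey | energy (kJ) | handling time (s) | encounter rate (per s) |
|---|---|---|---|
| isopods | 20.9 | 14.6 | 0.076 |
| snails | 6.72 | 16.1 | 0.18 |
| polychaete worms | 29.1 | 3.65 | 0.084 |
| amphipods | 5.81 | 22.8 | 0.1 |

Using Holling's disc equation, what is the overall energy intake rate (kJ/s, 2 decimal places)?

R = (0.076×20.9 + 0.18×6.72 + 0.084×29.1 + 0.1×5.81) / (1 + 0.076×14.6 + 0.18×16.1 + 0.084×3.65 + 0.1×22.8) = 5.823/7.594 = 0.7668 kJ/s.

0.77 kJ/s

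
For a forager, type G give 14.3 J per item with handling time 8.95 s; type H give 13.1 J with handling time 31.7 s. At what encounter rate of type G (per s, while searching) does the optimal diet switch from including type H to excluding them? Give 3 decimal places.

Drop type H once their profitability E₂/h₂ falls below the rate achievable on type G alone: E₂/h₂ = λE₁/(1 + λh₁).
Solve for λ: λE₁h₂ = E₂(1 + λh₁) → λ(E₁h₂ − E₂h₁) = E₂ → λ = E₂/(E₁h₂ − E₂h₁).
λ = 13.1/(14.3×31.7 − 13.1×8.95) = 13.1/336.1 = 0.03898 per s.

0.039 per s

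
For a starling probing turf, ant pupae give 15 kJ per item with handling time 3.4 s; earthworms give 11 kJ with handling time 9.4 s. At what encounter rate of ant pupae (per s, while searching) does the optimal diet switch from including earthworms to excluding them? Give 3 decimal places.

0.106 per s

Drop earthworms once their profitability E₂/h₂ falls below the rate achievable on ant pupae alone: E₂/h₂ = λE₁/(1 + λh₁).
Solve for λ: λE₁h₂ = E₂(1 + λh₁) → λ(E₁h₂ − E₂h₁) = E₂ → λ = E₂/(E₁h₂ − E₂h₁).
λ = 11/(15×9.4 − 11×3.4) = 11/103.6 = 0.1062 per s.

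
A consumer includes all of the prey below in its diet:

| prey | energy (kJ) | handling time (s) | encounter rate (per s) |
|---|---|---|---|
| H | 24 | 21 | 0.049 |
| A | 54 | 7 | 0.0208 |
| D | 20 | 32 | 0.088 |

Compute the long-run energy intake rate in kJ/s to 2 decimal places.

0.81 kJ/s

R = Σλ_iE_i / (1 + Σλ_ih_i)
Numerator: 0.049×24 + 0.0208×54 + 0.088×20 = 4.059
Denominator: 1 + 0.049×21 + 0.0208×7 + 0.088×32 = 4.991
R = 4.059/4.991 = 0.8134 kJ/s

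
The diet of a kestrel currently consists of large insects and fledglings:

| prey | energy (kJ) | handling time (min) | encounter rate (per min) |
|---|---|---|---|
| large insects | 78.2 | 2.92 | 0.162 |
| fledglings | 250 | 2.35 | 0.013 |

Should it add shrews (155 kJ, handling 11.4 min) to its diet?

Yes

Current rate: (0.162×78.2 + 0.013×250)/(1 + 0.162×2.92 + 0.013×2.35) = 10.59 kJ/min.
Profitability of shrews: 155/11.4 = 13.6 kJ/min.
Since 13.6 > R, including shrews increases the long-run rate.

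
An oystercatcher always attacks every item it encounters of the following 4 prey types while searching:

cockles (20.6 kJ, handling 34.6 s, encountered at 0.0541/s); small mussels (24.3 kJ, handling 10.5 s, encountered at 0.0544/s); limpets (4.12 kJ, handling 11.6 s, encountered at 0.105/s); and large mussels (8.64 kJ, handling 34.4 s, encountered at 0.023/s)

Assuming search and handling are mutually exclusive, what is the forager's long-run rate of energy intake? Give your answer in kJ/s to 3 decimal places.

R = (0.0541×20.6 + 0.0544×24.3 + 0.105×4.12 + 0.023×8.64) / (1 + 0.0541×34.6 + 0.0544×10.5 + 0.105×11.6 + 0.023×34.4) = 3.068/5.452 = 0.5626 kJ/s.

0.563 kJ/s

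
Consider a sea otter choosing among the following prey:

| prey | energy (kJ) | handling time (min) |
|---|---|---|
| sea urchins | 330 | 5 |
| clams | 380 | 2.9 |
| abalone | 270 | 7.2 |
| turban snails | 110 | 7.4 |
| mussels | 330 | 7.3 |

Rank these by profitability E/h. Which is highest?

clams

In descending order of E/h:
clams: 380/2.9 = 131 kJ/min
sea urchins: 330/5 = 66 kJ/min
mussels: 330/7.3 = 45.2 kJ/min
abalone: 270/7.2 = 37.5 kJ/min
turban snails: 110/7.4 = 14.9 kJ/min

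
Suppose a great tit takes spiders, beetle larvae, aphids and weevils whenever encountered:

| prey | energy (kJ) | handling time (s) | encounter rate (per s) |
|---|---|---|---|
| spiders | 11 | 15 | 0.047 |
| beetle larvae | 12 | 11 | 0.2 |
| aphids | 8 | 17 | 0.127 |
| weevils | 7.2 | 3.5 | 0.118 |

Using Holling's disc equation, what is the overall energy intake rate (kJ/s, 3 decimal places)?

0.738 kJ/s

R = Σλ_iE_i / (1 + Σλ_ih_i)
Numerator: 0.047×11 + 0.2×12 + 0.127×8 + 0.118×7.2 = 4.783
Denominator: 1 + 0.047×15 + 0.2×11 + 0.127×17 + 0.118×3.5 = 6.477
R = 4.783/6.477 = 0.7384 kJ/s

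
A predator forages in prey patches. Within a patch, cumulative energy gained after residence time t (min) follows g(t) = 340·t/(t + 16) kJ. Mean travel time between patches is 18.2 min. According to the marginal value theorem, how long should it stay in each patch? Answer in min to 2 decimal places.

17.06 min

By the marginal value theorem, leave when the instantaneous gain rate g'(t) equals the habitat-wide average g(t)/(T + t).
g'(t) = 340·16/(t + 16)². Setting 340·16/(t+16)² = 340t/[(t+16)(18.2+t)] gives 16(18.2+t) = t(t+16), so t² = 16×18.2 = 291.2.
t* = √291.2 = 17.06 min.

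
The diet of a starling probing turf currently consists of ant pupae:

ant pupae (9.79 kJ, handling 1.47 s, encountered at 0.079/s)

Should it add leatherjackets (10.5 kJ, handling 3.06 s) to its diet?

Current rate: (0.079×9.79)/(1 + 0.079×1.47) = 0.6929 kJ/s.
Profitability of leatherjackets: 10.5/3.06 = 3.431 kJ/s.
3.431 > 0.6929, so adding leatherjackets raises the average — include it.

Yes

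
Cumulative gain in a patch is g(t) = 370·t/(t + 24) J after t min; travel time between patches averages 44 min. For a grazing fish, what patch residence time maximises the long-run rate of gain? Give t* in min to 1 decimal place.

Maximise g(t)/(T+t): set derivative to zero → g'(t)(T+t) = g(t).
g'(t) = 370·24/(t + 24)². Setting 370·24/(t+24)² = 370t/[(t+24)(44+t)] gives 24(44+t) = t(t+24), so t² = 24×44 = 1056.
t* = √1056 = 32.5 min.

32.5 min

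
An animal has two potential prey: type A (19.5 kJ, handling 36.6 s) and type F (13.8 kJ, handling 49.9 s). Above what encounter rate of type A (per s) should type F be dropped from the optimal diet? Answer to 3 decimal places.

At the threshold, the rate on type A alone equals the profitability of type F: λ·19.5/(1 + λ·36.6) = 13.8/49.9 = 0.2766.
Rearranging, λ(19.5 − 0.2766×36.6) = 0.2766, so λ = 0.2766/9.378 = 0.02949 per s.

0.029 per s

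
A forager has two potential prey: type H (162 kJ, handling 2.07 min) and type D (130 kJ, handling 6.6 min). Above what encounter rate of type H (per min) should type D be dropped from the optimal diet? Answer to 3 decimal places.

0.162 per min

The zero-one rule: include type D iff E₂/h₂ > λE₁/(1+λh₁). Equality gives the switch point.
λE₁h₂ = E₂ + λE₂h₁ ⇒ λ = E₂/(E₁h₂ − E₂h₁) = 130/(1069 − 269.1) = 0.1625 per min.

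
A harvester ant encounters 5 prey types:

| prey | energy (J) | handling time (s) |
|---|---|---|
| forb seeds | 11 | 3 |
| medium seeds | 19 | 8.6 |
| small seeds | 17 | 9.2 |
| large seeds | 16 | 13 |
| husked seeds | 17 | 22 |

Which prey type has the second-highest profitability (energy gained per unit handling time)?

medium seeds

Profitability E/h (J/s): forb seeds = 11/3 = 3.67, medium seeds = 19/8.6 = 2.21, small seeds = 17/9.2 = 1.85, large seeds = 16/13 = 1.23, husked seeds = 17/22 = 0.773.
Ranked: forb seeds > medium seeds > small seeds > large seeds > husked seeds.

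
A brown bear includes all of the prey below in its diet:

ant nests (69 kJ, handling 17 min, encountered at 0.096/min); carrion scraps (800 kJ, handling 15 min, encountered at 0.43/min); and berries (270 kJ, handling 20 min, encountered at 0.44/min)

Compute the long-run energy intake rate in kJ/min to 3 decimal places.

26.251 kJ/min

R = (0.096×69 + 0.43×800 + 0.44×270) / (1 + 0.096×17 + 0.43×15 + 0.44×20) = 469.4/17.88 = 26.25 kJ/min.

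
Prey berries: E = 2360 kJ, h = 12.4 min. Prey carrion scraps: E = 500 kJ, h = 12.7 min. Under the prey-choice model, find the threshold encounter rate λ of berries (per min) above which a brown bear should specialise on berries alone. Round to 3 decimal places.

0.021 per min

At the threshold, the rate on berries alone equals the profitability of carrion scraps: λ·2360/(1 + λ·12.4) = 500/12.7 = 39.37.
Rearranging, λ(2360 − 39.37×12.4) = 39.37, so λ = 39.37/1872 = 0.02103 per min.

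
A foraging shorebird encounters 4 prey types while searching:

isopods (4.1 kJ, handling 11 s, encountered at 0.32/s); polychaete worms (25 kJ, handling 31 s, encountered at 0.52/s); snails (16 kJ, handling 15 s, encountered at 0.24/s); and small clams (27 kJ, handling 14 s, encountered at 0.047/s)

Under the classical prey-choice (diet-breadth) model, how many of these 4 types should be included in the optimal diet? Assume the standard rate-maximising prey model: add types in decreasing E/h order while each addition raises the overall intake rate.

2

Rank by E/h (kJ/s): small clams 1.93, snails 1.07, polychaete worms 0.806, isopods 0.373. Include each in turn until the next type's E/h falls below the running intake rate.
Rate on top 1: 0.7654. snails: 1.07 > 0.7654 → include.
Rate on top 2: 0.9717. polychaete worms: 0.806 < 0.9717 → exclude; stop.
Optimal diet: small clams, snails — 2 of 4 types.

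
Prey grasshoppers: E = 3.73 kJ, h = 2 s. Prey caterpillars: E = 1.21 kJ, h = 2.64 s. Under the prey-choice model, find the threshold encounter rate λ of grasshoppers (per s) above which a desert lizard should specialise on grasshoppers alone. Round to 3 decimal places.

Drop caterpillars once their profitability E₂/h₂ falls below the rate achievable on grasshoppers alone: E₂/h₂ = λE₁/(1 + λh₁).
Solve for λ: λE₁h₂ = E₂(1 + λh₁) → λ(E₁h₂ − E₂h₁) = E₂ → λ = E₂/(E₁h₂ − E₂h₁).
λ = 1.21/(3.73×2.64 − 1.21×2) = 1.21/7.427 = 0.1629 per s.

0.163 per s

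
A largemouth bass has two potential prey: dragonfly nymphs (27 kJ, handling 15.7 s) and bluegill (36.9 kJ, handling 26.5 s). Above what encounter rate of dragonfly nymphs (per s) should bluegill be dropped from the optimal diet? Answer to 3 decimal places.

0.271 per s

The zero-one rule: include bluegill iff E₂/h₂ > λE₁/(1+λh₁). Equality gives the switch point.
λE₁h₂ = E₂ + λE₂h₁ ⇒ λ = E₂/(E₁h₂ − E₂h₁) = 36.9/(715.5 − 579.3) = 0.271 per s.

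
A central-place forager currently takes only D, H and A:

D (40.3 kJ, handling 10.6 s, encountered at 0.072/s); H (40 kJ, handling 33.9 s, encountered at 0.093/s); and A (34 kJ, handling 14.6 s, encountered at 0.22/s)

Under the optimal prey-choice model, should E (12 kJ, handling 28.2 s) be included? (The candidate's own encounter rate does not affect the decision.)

On D, H and A alone, R = ΣλE/(1+Σλh) = 14.1/8.128 = 1.735 kJ/s.
Profitability of E: 12/28.2 = 0.4255 kJ/s.
Since 0.4255 < R, time spent handling E is better spent searching.

No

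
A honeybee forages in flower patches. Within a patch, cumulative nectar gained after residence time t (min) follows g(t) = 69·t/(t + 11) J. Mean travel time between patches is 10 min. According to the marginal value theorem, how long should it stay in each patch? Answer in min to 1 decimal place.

Maximise g(t)/(T+t): set derivative to zero → g'(t)(T+t) = g(t).
g'(t) = 69·11/(t + 11)². Setting 69·11/(t+11)² = 69t/[(t+11)(10+t)] gives 11(10+t) = t(t+11), so t² = 11×10 = 110.
t* = √110 = 10.49 min.

10.5 min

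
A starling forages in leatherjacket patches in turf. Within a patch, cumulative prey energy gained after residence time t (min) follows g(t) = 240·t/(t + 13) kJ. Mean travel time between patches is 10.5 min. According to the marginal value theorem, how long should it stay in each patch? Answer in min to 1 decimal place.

Maximise g(t)/(T+t): set derivative to zero → g'(t)(T+t) = g(t).
g'(t) = 240·13/(t + 13)². Setting 240·13/(t+13)² = 240t/[(t+13)(10.5+t)] gives 13(10.5+t) = t(t+13), so t² = 13×10.5 = 136.5.
t* = √136.5 = 11.68 min.

11.7 min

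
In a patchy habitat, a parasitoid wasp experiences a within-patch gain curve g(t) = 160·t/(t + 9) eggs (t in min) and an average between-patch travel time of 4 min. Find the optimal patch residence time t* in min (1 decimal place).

By the marginal value theorem, leave when the instantaneous gain rate g'(t) equals the habitat-wide average g(t)/(T + t).
g'(t) = 160·9/(t + 9)². Setting 160·9/(t+9)² = 160t/[(t+9)(4+t)] gives 9(4+t) = t(t+9), so t² = 9×4 = 36.
t* = √36 = 6 min.

6.0 min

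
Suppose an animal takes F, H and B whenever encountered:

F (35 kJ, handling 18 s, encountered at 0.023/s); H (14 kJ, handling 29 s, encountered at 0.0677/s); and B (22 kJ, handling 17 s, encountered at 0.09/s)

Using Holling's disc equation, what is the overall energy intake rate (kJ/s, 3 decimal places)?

0.761 kJ/s

R = Σλ_iE_i / (1 + Σλ_ih_i)
Numerator: 0.023×35 + 0.0677×14 + 0.09×22 = 3.733
Denominator: 1 + 0.023×18 + 0.0677×29 + 0.09×17 = 4.907
R = 3.733/4.907 = 0.7607 kJ/s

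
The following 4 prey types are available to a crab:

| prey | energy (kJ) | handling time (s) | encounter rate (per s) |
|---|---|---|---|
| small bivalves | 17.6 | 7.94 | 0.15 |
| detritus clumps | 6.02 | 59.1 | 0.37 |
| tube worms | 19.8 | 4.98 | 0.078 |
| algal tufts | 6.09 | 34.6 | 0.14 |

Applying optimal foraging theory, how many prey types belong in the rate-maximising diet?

2

Profitabilities (E/h, kJ/s): tube worms 3.98, small bivalves 2.22, algal tufts 0.176, detritus clumps 0.102. Add prey in this order while the next type's profitability exceeds the intake rate on those already taken.
Rate on top 1: 1.112. small bivalves: 2.22 > 1.112 → include.
Rate on top 2: 1.622. algal tufts: 0.176 < 1.622 → exclude; stop.
Optimal diet: tube worms, small bivalves — 2 of 4 types.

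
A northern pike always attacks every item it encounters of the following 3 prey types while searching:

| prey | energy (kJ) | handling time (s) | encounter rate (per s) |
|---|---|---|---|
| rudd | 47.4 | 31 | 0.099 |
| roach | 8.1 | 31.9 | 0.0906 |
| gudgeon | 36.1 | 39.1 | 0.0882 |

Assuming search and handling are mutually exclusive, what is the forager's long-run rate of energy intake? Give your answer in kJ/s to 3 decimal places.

Energy encountered per unit search time: 0.099×47.4 + 0.0906×8.1 + 0.0882×36.1 = 8.61 kJ/s.
Handling time per unit search time: 0.099×31 + 0.0906×31.9 + 0.0882×39.1 = 9.408.
Rate = 8.61/(1 + 9.408) = 0.8273 kJ/s.

0.827 kJ/s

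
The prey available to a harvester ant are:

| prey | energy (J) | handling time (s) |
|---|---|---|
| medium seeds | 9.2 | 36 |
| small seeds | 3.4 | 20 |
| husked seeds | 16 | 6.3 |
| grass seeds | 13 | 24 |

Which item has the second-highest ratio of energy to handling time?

grass seeds

In descending order of E/h:
husked seeds: 16/6.3 = 2.54 J/s
grass seeds: 13/24 = 0.542 J/s
medium seeds: 9.2/36 = 0.256 J/s
small seeds: 3.4/20 = 0.17 J/s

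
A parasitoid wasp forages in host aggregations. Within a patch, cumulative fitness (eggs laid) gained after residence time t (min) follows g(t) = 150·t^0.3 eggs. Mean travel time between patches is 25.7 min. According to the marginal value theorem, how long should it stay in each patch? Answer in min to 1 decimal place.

11.0 min

Optimal t* satisfies g'(t*) = g(t*)/(T + t*).
g'(t) = 0.3·150·t^-0.7. Setting 0.3·150·t^-0.7 = 150·t^0.3/(25.7+t) gives 0.3(25.7+t) = t, so 0.70·t = 0.3×25.7.
t* = 0.3×25.7/0.70 = 11.01 min.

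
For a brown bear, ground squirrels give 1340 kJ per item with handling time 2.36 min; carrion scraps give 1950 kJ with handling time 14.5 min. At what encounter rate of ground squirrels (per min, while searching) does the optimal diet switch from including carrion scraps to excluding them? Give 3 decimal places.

Drop carrion scraps once their profitability E₂/h₂ falls below the rate achievable on ground squirrels alone: E₂/h₂ = λE₁/(1 + λh₁).
Solve for λ: λE₁h₂ = E₂(1 + λh₁) → λ(E₁h₂ − E₂h₁) = E₂ → λ = E₂/(E₁h₂ − E₂h₁).
λ = 1950/(1340×14.5 − 1950×2.36) = 1950/1.483e+04 = 0.1315 per min.

0.132 per min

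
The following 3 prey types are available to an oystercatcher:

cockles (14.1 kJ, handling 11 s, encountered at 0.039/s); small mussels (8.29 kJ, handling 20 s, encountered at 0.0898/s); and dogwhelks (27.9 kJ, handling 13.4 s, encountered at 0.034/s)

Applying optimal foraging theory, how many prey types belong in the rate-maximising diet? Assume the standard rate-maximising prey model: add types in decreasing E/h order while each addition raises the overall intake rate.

2

Rank by E/h (kJ/s): dogwhelks 2.08, cockles 1.28, small mussels 0.414. Include each in turn until the next type's E/h falls below the running intake rate.
Rate on top 1: 0.6517. cockles: 1.28 > 0.6517 → include.
Rate on top 2: 0.7951. small mussels: 0.414 < 0.7951 → exclude; stop.
Optimal diet: dogwhelks, cockles — 2 of 3 types.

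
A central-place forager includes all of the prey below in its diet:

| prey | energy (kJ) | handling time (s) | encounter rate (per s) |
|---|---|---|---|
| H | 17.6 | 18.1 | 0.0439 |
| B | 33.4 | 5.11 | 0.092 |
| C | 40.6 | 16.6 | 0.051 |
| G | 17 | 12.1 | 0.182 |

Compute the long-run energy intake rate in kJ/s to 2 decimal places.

1.70 kJ/s

Energy encountered per unit search time: 0.0439×17.6 + 0.092×33.4 + 0.051×40.6 + 0.182×17 = 9.01 kJ/s.
Handling time per unit search time: 0.0439×18.1 + 0.092×5.11 + 0.051×16.6 + 0.182×12.1 = 4.314.
Rate = 9.01/(1 + 4.314) = 1.696 kJ/s.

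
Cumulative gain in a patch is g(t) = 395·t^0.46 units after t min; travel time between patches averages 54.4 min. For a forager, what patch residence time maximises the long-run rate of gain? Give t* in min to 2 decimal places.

46.34 min

By the marginal value theorem, leave when the instantaneous gain rate g'(t) equals the habitat-wide average g(t)/(T + t).
g'(t) = 0.46·395·t^-0.54. Setting 0.46·395·t^-0.54 = 395·t^0.46/(54.4+t) gives 0.46(54.4+t) = t, so 0.54·t = 0.46×54.4.
t* = 0.46×54.4/0.54 = 46.34 min.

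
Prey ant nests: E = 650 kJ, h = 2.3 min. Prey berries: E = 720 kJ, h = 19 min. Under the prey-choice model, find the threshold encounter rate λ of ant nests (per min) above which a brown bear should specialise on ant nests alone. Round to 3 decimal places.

The zero-one rule: include berries iff E₂/h₂ > λE₁/(1+λh₁). Equality gives the switch point.
λE₁h₂ = E₂ + λE₂h₁ ⇒ λ = E₂/(E₁h₂ − E₂h₁) = 720/(1.235e+04 − 1656) = 0.06733 per min.

0.067 per min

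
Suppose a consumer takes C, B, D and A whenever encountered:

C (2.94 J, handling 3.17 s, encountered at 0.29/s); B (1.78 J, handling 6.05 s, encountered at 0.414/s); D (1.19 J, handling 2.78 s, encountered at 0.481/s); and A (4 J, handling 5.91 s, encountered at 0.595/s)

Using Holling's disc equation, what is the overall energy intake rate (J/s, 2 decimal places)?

Energy encountered per unit search time: 0.29×2.94 + 0.414×1.78 + 0.481×1.19 + 0.595×4 = 4.542 J/s.
Handling time per unit search time: 0.29×3.17 + 0.414×6.05 + 0.481×2.78 + 0.595×5.91 = 8.278.
Rate = 4.542/(1 + 8.278) = 0.4896 J/s.

0.49 J/s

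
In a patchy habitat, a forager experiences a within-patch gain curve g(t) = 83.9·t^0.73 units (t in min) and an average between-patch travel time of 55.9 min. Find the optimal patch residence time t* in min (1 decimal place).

Optimal t* satisfies g'(t*) = g(t*)/(T + t*).
g'(t) = 0.73·83.9·t^-0.27. Setting 0.73·83.9·t^-0.27 = 83.9·t^0.73/(55.9+t) gives 0.73(55.9+t) = t, so 0.27·t = 0.73×55.9.
t* = 0.73×55.9/0.27 = 151.1 min.

151.1 min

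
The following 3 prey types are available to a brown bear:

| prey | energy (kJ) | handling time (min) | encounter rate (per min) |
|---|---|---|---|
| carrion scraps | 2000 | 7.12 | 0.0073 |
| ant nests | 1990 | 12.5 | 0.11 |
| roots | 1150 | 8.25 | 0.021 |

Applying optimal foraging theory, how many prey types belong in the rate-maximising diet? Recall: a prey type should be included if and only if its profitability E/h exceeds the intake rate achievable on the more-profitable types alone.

3

Rank by E/h (kJ/min): carrion scraps 281, ant nests 159, roots 139. Include each in turn until the next type's E/h falls below the running intake rate.
Rate on top 1: 13.88. ant nests: 159 > 13.88 → include.
Rate on top 2: 96.21. roots: 139 > 96.21 → include.
Optimal diet: carrion scraps, ant nests, roots — 3 of 3 types.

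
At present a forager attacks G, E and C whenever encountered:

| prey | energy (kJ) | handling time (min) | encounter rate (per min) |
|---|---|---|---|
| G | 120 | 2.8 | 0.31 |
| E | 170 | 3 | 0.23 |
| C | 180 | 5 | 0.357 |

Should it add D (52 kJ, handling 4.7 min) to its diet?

On G, E and C alone, R = ΣλE/(1+Σλh) = 140.6/4.343 = 32.36 kJ/min.
D: E/h = 52/4.7 = 11.06 kJ/min.
11.06 < 32.36, so adding D would lower the average — exclude it.

No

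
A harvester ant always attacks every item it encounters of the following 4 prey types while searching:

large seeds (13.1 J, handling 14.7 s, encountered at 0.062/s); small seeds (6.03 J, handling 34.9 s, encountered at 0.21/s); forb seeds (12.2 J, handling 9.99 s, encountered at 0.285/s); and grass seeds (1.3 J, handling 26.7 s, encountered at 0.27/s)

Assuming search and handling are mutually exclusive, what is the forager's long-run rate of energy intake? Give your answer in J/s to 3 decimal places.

0.306 J/s

Energy encountered per unit search time: 0.062×13.1 + 0.21×6.03 + 0.285×12.2 + 0.27×1.3 = 5.906 J/s.
Handling time per unit search time: 0.062×14.7 + 0.21×34.9 + 0.285×9.99 + 0.27×26.7 = 18.3.
Rate = 5.906/(1 + 18.3) = 0.3061 J/s.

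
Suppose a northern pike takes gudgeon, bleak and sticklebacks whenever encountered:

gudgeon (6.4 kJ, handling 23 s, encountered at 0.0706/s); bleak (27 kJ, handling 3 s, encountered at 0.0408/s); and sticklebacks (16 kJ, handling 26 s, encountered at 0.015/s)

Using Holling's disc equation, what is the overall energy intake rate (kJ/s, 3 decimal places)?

0.572 kJ/s

R = Σλ_iE_i / (1 + Σλ_ih_i)
Numerator: 0.0706×6.4 + 0.0408×27 + 0.015×16 = 1.793
Denominator: 1 + 0.0706×23 + 0.0408×3 + 0.015×26 = 3.136
R = 1.793/3.136 = 0.5719 kJ/s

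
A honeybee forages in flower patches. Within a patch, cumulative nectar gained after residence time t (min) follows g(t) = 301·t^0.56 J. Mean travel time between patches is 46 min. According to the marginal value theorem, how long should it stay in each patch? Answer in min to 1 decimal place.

58.5 min

By the marginal value theorem, leave when the instantaneous gain rate g'(t) equals the habitat-wide average g(t)/(T + t).
g'(t) = 0.56·301·t^-0.44. Setting 0.56·301·t^-0.44 = 301·t^0.56/(46+t) gives 0.56(46+t) = t, so 0.44·t = 0.56×46.
t* = 0.56×46/0.44 = 58.55 min.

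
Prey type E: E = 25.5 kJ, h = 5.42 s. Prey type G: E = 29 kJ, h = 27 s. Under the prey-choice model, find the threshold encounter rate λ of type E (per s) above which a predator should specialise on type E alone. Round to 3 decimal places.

Drop type G once their profitability E₂/h₂ falls below the rate achievable on type E alone: E₂/h₂ = λE₁/(1 + λh₁).
Solve for λ: λE₁h₂ = E₂(1 + λh₁) → λ(E₁h₂ − E₂h₁) = E₂ → λ = E₂/(E₁h₂ − E₂h₁).
λ = 29/(25.5×27 − 29×5.42) = 29/531.3 = 0.05458 per s.

0.055 per s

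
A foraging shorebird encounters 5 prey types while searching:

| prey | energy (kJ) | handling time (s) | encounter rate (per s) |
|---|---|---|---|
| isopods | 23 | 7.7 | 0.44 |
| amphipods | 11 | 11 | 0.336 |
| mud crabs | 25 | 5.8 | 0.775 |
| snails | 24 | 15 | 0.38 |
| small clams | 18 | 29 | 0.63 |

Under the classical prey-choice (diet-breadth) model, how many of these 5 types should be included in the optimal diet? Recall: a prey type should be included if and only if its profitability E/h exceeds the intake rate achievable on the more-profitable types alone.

E/h in descending order: mud crabs 4.31, isopods 2.99, snails 1.6, amphipods 1, small clams 0.621 kJ/s. The optimal diet is the largest prefix of this list for which every included type satisfies E_i/h_i > R on the types above it.
Rate on top 1: 3.526. isopods: 2.99 < 3.526 → exclude; stop.
Optimal diet: mud crabs — 1 of 5 types.

1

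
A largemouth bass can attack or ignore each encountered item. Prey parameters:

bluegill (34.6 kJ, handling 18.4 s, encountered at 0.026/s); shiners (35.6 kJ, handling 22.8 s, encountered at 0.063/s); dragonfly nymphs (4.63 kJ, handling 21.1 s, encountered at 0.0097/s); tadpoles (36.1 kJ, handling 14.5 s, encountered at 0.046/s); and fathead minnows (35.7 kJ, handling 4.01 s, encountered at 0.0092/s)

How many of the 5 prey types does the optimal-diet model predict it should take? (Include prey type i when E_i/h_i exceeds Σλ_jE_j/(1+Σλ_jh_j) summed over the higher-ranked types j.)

Profitabilities (E/h, kJ/s): fathead minnows 8.9, tadpoles 2.49, bluegill 1.88, shiners 1.56, dragonfly nymphs 0.219. Add prey in this order while the next type's profitability exceeds the intake rate on those already taken.
Rate on top 1: 0.3168. tadpoles: 2.49 > 0.3168 → include.
Rate on top 2: 1.167. bluegill: 1.88 > 1.167 → include.
Rate on top 3: 1.324. shiners: 1.56 > 1.324 → include.
Rate on top 4: 1.418. dragonfly nymphs: 0.219 < 1.418 → exclude; stop.
Optimal diet: fathead minnows, tadpoles, bluegill, shiners — 4 of 5 types.

4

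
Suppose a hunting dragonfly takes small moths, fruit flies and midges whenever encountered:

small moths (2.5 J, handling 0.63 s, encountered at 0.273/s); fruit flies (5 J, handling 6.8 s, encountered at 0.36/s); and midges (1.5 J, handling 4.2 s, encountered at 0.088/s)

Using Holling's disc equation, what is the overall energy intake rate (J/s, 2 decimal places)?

Energy encountered per unit search time: 0.273×2.5 + 0.36×5 + 0.088×1.5 = 2.615 J/s.
Handling time per unit search time: 0.273×0.63 + 0.36×6.8 + 0.088×4.2 = 2.99.
Rate = 2.615/(1 + 2.99) = 0.6553 J/s.

0.66 J/s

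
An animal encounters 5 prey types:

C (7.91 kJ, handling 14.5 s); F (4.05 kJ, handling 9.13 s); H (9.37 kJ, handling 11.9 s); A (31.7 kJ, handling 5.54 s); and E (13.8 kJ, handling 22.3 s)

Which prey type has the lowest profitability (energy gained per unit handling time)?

F

Profitability E/h (kJ/s): C = 7.91/14.5 = 0.546, F = 4.05/9.13 = 0.444, H = 9.37/11.9 = 0.787, A = 31.7/5.54 = 5.72, E = 13.8/22.3 = 0.619.
Ranked: A > H > E > C > F.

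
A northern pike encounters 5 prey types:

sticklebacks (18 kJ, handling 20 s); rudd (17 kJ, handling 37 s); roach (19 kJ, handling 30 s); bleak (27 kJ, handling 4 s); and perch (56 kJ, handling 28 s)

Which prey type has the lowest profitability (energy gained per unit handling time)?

rudd

In descending order of E/h:
bleak: 27/4 = 6.75 kJ/s
perch: 56/28 = 2 kJ/s
sticklebacks: 18/20 = 0.9 kJ/s
roach: 19/30 = 0.633 kJ/s
rudd: 17/37 = 0.459 kJ/s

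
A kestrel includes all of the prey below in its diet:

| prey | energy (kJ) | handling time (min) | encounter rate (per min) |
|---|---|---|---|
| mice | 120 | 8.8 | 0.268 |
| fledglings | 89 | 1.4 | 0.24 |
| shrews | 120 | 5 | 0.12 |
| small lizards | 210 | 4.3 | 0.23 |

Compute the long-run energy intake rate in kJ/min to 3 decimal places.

Energy encountered per unit search time: 0.268×120 + 0.24×89 + 0.12×120 + 0.23×210 = 116.2 kJ/min.
Handling time per unit search time: 0.268×8.8 + 0.24×1.4 + 0.12×5 + 0.23×4.3 = 4.283.
Rate = 116.2/(1 + 4.283) = 22 kJ/min.

21.997 kJ/min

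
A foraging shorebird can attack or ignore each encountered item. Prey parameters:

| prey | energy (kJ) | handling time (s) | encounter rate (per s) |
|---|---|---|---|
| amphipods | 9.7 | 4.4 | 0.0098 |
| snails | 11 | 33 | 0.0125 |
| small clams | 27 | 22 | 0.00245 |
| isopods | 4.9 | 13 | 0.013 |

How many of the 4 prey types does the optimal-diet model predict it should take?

4

Rank by E/h (kJ/s): amphipods 2.2, small clams 1.23, isopods 0.377, snails 0.333. Include each in turn until the next type's E/h falls below the running intake rate.
Rate on top 1: 0.09113. small clams: 1.23 > 0.09113 → include.
Rate on top 2: 0.147. isopods: 0.377 > 0.147 → include.
Rate on top 3: 0.1777. snails: 0.333 > 0.1777 → include.
Optimal diet: amphipods, small clams, isopods, snails — 4 of 4 types.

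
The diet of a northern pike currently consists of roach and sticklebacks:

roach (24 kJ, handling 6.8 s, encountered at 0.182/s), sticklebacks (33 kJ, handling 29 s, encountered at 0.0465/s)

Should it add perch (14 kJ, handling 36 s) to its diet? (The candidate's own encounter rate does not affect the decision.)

Current rate: (0.182×24 + 0.0465×33)/(1 + 0.182×6.8 + 0.0465×29) = 1.646 kJ/s.
perch: E/h = 14/36 = 0.3889 kJ/s.
0.3889 < 1.646, so adding perch would lower the average — exclude it.

No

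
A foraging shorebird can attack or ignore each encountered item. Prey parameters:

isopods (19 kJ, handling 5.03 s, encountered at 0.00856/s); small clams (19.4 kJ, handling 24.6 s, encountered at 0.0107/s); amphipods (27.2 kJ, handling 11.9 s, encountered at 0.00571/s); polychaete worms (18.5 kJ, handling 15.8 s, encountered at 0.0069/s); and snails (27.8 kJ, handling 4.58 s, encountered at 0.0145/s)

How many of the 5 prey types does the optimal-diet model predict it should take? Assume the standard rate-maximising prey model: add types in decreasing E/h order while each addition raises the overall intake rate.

5

Rank by E/h (kJ/s): snails 6.07, isopods 3.78, amphipods 2.29, polychaete worms 1.17, small clams 0.789. Include each in turn until the next type's E/h falls below the running intake rate.
Rate on top 1: 0.378. isopods: 3.78 > 0.378 → include.
Rate on top 2: 0.5099. amphipods: 2.29 > 0.5099 → include.
Rate on top 3: 0.6124. polychaete worms: 1.17 > 0.6124 → include.
Rate on top 4: 0.6597. small clams: 0.789 > 0.6597 → include.
Optimal diet: snails, isopods, amphipods, polychaete worms, small clams — 5 of 5 types.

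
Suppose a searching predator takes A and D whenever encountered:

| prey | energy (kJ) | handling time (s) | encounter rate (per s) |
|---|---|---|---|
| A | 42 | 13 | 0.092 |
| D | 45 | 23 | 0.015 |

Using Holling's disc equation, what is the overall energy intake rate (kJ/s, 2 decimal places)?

1.79 kJ/s

Energy encountered per unit search time: 0.092×42 + 0.015×45 = 4.539 kJ/s.
Handling time per unit search time: 0.092×13 + 0.015×23 = 1.541.
Rate = 4.539/(1 + 1.541) = 1.786 kJ/s.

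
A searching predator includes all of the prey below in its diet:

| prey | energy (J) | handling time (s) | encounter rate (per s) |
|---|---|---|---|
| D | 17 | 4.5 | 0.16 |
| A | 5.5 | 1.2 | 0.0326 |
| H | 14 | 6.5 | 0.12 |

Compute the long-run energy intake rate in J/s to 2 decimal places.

Energy encountered per unit search time: 0.16×17 + 0.0326×5.5 + 0.12×14 = 4.579 J/s.
Handling time per unit search time: 0.16×4.5 + 0.0326×1.2 + 0.12×6.5 = 1.539.
Rate = 4.579/(1 + 1.539) = 1.803 J/s.

1.80 J/s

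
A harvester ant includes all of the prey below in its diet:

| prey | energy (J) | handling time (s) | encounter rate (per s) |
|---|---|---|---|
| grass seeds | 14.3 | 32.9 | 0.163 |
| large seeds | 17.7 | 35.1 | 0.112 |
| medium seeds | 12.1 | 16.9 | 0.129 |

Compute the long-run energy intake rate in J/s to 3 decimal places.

R = (0.163×14.3 + 0.112×17.7 + 0.129×12.1) / (1 + 0.163×32.9 + 0.112×35.1 + 0.129×16.9) = 5.874/12.47 = 0.4709 J/s.

0.471 J/s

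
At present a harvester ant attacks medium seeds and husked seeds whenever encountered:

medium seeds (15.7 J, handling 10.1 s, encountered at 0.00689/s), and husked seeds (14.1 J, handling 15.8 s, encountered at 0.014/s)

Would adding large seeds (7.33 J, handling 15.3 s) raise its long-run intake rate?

Yes

Intake rate on the current diet: R = (0.00689×15.7 + 0.014×14.1) / (1 + 0.00689×10.1 + 0.014×15.8) = 0.3056/1.291 = 0.2367 J/s.
large seeds: E/h = 7.33/15.3 = 0.4791 J/s.
0.4791 > 0.2367, so adding large seeds raises the average — include it.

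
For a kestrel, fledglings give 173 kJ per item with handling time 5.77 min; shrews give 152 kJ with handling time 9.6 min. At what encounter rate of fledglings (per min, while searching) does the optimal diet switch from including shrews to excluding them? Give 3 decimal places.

At the threshold, the rate on fledglings alone equals the profitability of shrews: λ·173/(1 + λ·5.77) = 152/9.6 = 15.83.
Rearranging, λ(173 − 15.83×5.77) = 15.83, so λ = 15.83/81.64 = 0.1939 per min.

0.194 per min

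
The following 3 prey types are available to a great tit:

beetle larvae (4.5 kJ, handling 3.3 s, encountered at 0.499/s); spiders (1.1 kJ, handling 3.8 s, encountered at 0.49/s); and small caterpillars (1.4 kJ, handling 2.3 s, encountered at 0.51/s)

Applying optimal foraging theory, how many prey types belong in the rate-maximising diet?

Profitabilities (E/h, kJ/s): beetle larvae 1.36, small caterpillars 0.609, spiders 0.289. Add prey in this order while the next type's profitability exceeds the intake rate on those already taken.
Rate on top 1: 0.8484. small caterpillars: 0.609 < 0.8484 → exclude; stop.
Optimal diet: beetle larvae — 1 of 3 types.

1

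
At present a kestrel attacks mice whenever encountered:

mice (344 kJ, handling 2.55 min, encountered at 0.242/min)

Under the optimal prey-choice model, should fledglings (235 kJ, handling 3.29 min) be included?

Intake rate on the current diet: R = (0.242×344) / (1 + 0.242×2.55) = 83.25/1.617 = 51.48 kJ/min.
Profitability of fledglings: 235/3.29 = 71.43 kJ/min.
Since 71.43 > R, including fledglings increases the long-run rate.

Yes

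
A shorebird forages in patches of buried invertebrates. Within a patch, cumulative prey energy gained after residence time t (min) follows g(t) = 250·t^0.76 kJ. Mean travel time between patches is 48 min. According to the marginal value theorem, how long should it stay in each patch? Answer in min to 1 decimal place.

152.0 min

Optimal t* satisfies g'(t*) = g(t*)/(T + t*).
g'(t) = 0.76·250·t^-0.24. Setting 0.76·250·t^-0.24 = 250·t^0.76/(48+t) gives 0.76(48+t) = t, so 0.24·t = 0.76×48.
t* = 0.76×48/0.24 = 152 min.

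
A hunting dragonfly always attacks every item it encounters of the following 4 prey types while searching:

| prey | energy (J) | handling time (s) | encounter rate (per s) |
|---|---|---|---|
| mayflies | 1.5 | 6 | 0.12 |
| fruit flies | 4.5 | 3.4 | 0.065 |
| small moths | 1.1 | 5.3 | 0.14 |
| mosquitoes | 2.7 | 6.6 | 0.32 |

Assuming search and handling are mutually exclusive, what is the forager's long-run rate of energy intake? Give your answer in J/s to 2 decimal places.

0.31 J/s

R = (0.12×1.5 + 0.065×4.5 + 0.14×1.1 + 0.32×2.7) / (1 + 0.12×6 + 0.065×3.4 + 0.14×5.3 + 0.32×6.6) = 1.491/4.795 = 0.3108 J/s.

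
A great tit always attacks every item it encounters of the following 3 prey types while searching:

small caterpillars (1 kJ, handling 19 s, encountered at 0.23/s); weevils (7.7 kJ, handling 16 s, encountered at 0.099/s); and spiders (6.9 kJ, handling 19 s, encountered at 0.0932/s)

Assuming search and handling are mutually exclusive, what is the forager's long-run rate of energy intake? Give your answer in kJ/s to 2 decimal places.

Energy encountered per unit search time: 0.23×1 + 0.099×7.7 + 0.0932×6.9 = 1.635 kJ/s.
Handling time per unit search time: 0.23×19 + 0.099×16 + 0.0932×19 = 7.725.
Rate = 1.635/(1 + 7.725) = 0.1874 kJ/s.

0.19 kJ/s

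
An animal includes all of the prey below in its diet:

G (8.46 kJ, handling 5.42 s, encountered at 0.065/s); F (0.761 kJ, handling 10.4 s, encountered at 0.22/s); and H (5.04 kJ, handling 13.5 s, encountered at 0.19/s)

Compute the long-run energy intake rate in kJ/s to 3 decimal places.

0.270 kJ/s

R = Σλ_iE_i / (1 + Σλ_ih_i)
Numerator: 0.065×8.46 + 0.22×0.761 + 0.19×5.04 = 1.675
Denominator: 1 + 0.065×5.42 + 0.22×10.4 + 0.19×13.5 = 6.205
R = 1.675/6.205 = 0.2699 kJ/s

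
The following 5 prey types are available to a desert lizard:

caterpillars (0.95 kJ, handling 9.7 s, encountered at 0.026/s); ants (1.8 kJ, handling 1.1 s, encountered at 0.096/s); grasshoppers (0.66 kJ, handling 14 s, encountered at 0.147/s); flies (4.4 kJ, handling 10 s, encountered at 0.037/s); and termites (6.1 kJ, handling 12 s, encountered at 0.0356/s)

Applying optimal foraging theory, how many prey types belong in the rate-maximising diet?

Rank by E/h (kJ/s): ants 1.64, termites 0.508, flies 0.44, caterpillars 0.0979, grasshoppers 0.0471. Include each in turn until the next type's E/h falls below the running intake rate.
Rate on top 1: 0.1563. termites: 0.508 > 0.1563 → include.
Rate on top 2: 0.2544. flies: 0.44 > 0.2544 → include.
Rate on top 3: 0.2905. caterpillars: 0.0979 < 0.2905 → exclude; stop.
Optimal diet: ants, termites, flies — 3 of 5 types.

3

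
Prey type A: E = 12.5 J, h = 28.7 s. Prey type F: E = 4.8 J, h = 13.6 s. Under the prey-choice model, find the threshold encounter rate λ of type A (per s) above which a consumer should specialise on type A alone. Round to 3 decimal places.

The zero-one rule: include type F iff E₂/h₂ > λE₁/(1+λh₁). Equality gives the switch point.
λE₁h₂ = E₂ + λE₂h₁ ⇒ λ = E₂/(E₁h₂ − E₂h₁) = 4.8/(170 − 137.8) = 0.1489 per s.

0.149 per s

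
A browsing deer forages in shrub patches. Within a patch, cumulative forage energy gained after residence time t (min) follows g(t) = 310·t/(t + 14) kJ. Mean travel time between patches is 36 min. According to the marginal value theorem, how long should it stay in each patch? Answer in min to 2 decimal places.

By the marginal value theorem, leave when the instantaneous gain rate g'(t) equals the habitat-wide average g(t)/(T + t).
g'(t) = 310·14/(t + 14)². Setting 310·14/(t+14)² = 310t/[(t+14)(36+t)] gives 14(36+t) = t(t+14), so t² = 14×36 = 504.
t* = √504 = 22.45 min.

22.45 min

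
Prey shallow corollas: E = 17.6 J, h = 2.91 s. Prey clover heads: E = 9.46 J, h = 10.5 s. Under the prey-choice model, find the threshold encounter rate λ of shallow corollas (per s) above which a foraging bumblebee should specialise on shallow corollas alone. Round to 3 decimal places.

Drop clover heads once their profitability E₂/h₂ falls below the rate achievable on shallow corollas alone: E₂/h₂ = λE₁/(1 + λh₁).
Solve for λ: λE₁h₂ = E₂(1 + λh₁) → λ(E₁h₂ − E₂h₁) = E₂ → λ = E₂/(E₁h₂ − E₂h₁).
λ = 9.46/(17.6×10.5 − 9.46×2.91) = 9.46/157.3 = 0.06015 per s.

0.060 per s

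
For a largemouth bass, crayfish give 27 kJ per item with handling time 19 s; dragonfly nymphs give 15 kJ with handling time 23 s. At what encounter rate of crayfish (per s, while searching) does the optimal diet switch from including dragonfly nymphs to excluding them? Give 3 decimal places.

0.045 per s

At the threshold, the rate on crayfish alone equals the profitability of dragonfly nymphs: λ·27/(1 + λ·19) = 15/23 = 0.6522.
Rearranging, λ(27 − 0.6522×19) = 0.6522, so λ = 0.6522/14.61 = 0.04464 per s.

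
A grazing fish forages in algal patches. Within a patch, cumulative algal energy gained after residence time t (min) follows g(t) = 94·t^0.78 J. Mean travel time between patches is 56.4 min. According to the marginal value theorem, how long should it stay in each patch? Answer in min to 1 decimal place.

By the marginal value theorem, leave when the instantaneous gain rate g'(t) equals the habitat-wide average g(t)/(T + t).
g'(t) = 0.78·94·t^-0.22. Setting 0.78·94·t^-0.22 = 94·t^0.78/(56.4+t) gives 0.78(56.4+t) = t, so 0.22·t = 0.78×56.4.
t* = 0.78×56.4/0.22 = 200 min.

200.0 min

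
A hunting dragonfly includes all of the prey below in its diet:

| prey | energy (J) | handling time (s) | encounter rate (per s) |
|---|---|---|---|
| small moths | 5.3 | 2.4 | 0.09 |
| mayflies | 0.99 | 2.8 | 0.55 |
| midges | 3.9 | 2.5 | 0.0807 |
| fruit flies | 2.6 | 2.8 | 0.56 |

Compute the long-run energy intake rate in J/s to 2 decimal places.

0.62 J/s

R = (0.09×5.3 + 0.55×0.99 + 0.0807×3.9 + 0.56×2.6) / (1 + 0.09×2.4 + 0.55×2.8 + 0.0807×2.5 + 0.56×2.8) = 2.792/4.526 = 0.617 J/s.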